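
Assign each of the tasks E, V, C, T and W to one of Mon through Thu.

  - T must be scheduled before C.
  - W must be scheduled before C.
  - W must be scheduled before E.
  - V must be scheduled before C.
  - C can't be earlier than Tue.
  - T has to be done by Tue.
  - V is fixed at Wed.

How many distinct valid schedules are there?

12

Splitting on E: it can be Tue (2), Wed (4), Thu (6). Listing each branch's schedules as (V, C, T, W):
E=Tue: (Wed,Thu,Mon,Mon) (Wed,Thu,Tue,Mon) — 2.
E=Wed: (Wed,Thu,Mon,Mon) (Wed,Thu,Mon,Tue) (Wed,Thu,Tue,Mon) (Wed,Thu,Tue,Tue) — 4.
E=Thu: (Wed,Thu,Mon,Mon) (Wed,Thu,Mon,Tue) (Wed,Thu,Mon,Wed) (Wed,Thu,Tue,Mon) (Wed,Thu,Tue,Tue) (Wed,Thu,Tue,Wed) — 6.
Summing: 2 + 4 + 6 = 12.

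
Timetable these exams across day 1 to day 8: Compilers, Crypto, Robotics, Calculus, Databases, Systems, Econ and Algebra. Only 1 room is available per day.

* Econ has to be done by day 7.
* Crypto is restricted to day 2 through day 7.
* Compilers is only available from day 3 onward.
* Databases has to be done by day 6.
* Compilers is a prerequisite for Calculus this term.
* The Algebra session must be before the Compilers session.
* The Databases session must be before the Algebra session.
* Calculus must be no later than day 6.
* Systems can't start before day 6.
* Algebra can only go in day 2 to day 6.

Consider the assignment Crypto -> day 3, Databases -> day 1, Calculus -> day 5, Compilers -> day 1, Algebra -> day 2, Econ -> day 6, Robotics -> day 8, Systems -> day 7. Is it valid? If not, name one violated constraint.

Invalid. Compilers is only available from day 3 onward.

Databases has to be done by day 6 — holds.
Algebra can only go in day 2 to day 6 — holds.
Econ has to be done by day 7 — holds.
Crypto is restricted to day 2 through day 7 — holds.
Only 1 room is available per day — violated.
The Algebra session must be before the Compilers session — violated.
Calculus must be no later than day 6 — holds.
The Databases session must be before the Algebra session — holds.
Compilers is only available from day 3 onward — violated.
Compilers is a prerequisite for Calculus this term — holds.
Systems can't start before day 6 — holds.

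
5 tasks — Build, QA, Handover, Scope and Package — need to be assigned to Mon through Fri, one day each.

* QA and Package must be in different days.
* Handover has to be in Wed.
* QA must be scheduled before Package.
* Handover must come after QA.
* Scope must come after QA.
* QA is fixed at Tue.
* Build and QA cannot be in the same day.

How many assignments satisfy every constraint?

36

Splitting on Build: it can be Mon (9), Wed (9), Thu (9), Fri (9). Listing each branch's schedules as (QA, Handover, Scope, Package):
Build=Mon: (Tue,Wed,Wed,Wed) (Tue,Wed,Wed,Thu) (Tue,Wed,Wed,Fri) (Tue,Wed,Thu,Wed) (Tue,Wed,Thu,Thu) (Tue,Wed,Thu,Fri) (Tue,Wed,Fri,Wed) (Tue,Wed,Fri,Thu) (Tue,Wed,Fri,Fri) — 9.
Build=Wed: (Tue,Wed,Wed,Wed) (Tue,Wed,Wed,Thu) (Tue,Wed,Wed,Fri) (Tue,Wed,Thu,Wed) (Tue,Wed,Thu,Thu) (Tue,Wed,Thu,Fri) (Tue,Wed,Fri,Wed) (Tue,Wed,Fri,Thu) (Tue,Wed,Fri,Fri) — 9.
Build=Thu: (Tue,Wed,Wed,Wed) (Tue,Wed,Wed,Thu) (Tue,Wed,Wed,Fri) (Tue,Wed,Thu,Wed) (Tue,Wed,Thu,Thu) (Tue,Wed,Thu,Fri) (Tue,Wed,Fri,Wed) (Tue,Wed,Fri,Thu) (Tue,Wed,Fri,Fri) — 9.
Build=Fri: (Tue,Wed,Wed,Wed) (Tue,Wed,Wed,Thu) (Tue,Wed,Wed,Fri) (Tue,Wed,Thu,Wed) (Tue,Wed,Thu,Thu) (Tue,Wed,Thu,Fri) (Tue,Wed,Fri,Wed) (Tue,Wed,Fri,Thu) (Tue,Wed,Fri,Fri) — 9.
Summing: 9 + 9 + 9 + 9 = 36.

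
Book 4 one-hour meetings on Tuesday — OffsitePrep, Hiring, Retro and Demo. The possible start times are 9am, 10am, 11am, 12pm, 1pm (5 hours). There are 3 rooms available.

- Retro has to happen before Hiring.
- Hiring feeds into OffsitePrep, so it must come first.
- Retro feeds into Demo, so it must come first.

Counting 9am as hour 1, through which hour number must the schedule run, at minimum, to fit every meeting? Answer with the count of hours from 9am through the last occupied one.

3

The precedence chain requires at least 3 distinct hours.
With at most 3 per hour and 4 meetings, at least 2 hours are needed.
3 works (last occupied hour: 11am): for example Retro in 9am, Demo in 10am, OffsitePrep in 11am, Hiring in 10am.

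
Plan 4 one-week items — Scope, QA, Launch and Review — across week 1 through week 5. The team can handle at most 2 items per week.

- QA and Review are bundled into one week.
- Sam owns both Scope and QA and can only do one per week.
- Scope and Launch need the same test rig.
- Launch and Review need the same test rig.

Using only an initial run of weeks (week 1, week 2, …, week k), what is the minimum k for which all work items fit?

3

With at most 2 per week and 4 work items, at least 2 weeks are needed.
Could 2 weeks be enough, i.e. nothing placed later than week 2? No: Scope, QA and Launch must all be in different weeks (Scope/QA can't share; Scope/Launch can't share; QA/Launch can't share), but only 2 weeks are available: 3 work items can't fit in 2 distinct weeks.
So 2 weeks is not enough.
3 works (last occupied week: week 3): for example QA in week 2, Launch in week 3, Review in week 2, Scope in week 1.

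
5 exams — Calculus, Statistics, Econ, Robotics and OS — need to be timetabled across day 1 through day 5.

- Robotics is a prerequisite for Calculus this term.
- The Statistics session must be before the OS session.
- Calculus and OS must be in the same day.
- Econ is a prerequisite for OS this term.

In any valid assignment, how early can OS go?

day 2

Precedence pushes OS to at least day 2.
OS at day 2 is achievable: Robotics=day 1, Econ=day 1, OS=day 2, Calculus=day 2, Statistics=day 1.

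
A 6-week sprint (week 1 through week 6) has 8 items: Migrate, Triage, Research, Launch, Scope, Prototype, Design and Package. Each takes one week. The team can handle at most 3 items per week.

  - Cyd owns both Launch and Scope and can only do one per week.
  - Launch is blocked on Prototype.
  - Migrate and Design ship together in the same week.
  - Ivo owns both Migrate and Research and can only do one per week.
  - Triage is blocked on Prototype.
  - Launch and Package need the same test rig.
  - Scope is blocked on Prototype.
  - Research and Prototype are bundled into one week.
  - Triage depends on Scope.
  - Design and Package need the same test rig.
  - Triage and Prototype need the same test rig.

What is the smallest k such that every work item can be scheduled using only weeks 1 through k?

3

The precedence chain requires at least 3 distinct weeks.
With at most 3 per week and 8 work items, at least 3 weeks are needed.
3 works (last occupied week: week 3): for example Package=week 1; Design=week 2; Prototype=week 1; Triage=week 3; Migrate=week 2; Research=week 1; Scope=week 2; Launch=week 3.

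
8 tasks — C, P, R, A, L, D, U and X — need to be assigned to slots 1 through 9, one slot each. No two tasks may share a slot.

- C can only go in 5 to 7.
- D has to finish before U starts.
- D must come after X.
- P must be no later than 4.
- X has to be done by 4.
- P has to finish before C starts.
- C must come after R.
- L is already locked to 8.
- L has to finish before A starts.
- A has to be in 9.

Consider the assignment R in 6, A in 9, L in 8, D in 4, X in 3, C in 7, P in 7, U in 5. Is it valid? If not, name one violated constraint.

X has to be done by 4 — holds.
C can only go in 5 to 7 — holds.
L is already locked to 8 — holds.
C must come after R — holds.
A has to be in 9 — holds.
P must be no later than 4 — violated.
L has to finish before A starts — holds.
D must come after X — holds.
No two tasks may share a slot — violated.
D has to finish before U starts — holds.
P has to finish before C starts — violated.

No — it violates: P must be no later than 4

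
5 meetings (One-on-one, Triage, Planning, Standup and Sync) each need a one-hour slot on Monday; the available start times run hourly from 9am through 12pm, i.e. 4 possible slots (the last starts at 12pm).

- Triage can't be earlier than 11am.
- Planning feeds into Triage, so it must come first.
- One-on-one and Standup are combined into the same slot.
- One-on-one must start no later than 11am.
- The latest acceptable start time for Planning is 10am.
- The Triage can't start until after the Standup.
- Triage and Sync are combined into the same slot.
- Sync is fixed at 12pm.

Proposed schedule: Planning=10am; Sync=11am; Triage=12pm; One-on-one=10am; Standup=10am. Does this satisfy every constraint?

No — it violates: Sync is fixed at 12pm

The latest acceptable start time for Planning is 10am — holds.
One-on-one and Standup are combined into the same slot — holds.
Planning feeds into Triage, so it must come first — holds.
Sync is fixed at 12pm — violated.
One-on-one must start no later than 11am — holds.
The Triage can't start until after the Standup — holds.
Triage and Sync are combined into the same slot — violated.
Triage can't be earlier than 11am — holds.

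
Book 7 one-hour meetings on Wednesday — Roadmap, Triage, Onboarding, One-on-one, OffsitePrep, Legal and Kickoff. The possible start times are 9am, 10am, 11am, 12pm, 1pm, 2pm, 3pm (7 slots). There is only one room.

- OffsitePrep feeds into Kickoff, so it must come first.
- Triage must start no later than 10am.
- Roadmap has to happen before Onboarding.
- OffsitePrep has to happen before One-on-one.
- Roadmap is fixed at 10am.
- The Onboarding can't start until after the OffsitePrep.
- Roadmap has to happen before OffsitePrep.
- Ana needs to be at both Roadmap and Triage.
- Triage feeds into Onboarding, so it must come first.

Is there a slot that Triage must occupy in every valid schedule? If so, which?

Triage's window is 9am–10am.
Roadmap is fixed at 10am, and Triage can't share a slot with Roadmap.
So Triage must be 9am.

9am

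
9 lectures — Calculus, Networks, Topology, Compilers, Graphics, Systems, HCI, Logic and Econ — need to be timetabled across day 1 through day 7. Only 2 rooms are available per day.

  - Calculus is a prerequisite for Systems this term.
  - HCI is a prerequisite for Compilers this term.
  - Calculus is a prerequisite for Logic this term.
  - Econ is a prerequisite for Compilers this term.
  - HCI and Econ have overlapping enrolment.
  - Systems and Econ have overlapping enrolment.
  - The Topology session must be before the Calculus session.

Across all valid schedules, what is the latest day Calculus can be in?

Precedence pushes Calculus to at least day 2; downstream work caps Calculus at day 6.
Calculus at day 6 is achievable: Systems in day 7; Networks in day 2; Calculus in day 6; Graphics in day 3; Logic in day 7; HCI in day 1; Compilers in day 3; Topology in day 1; Econ in day 2.

day 6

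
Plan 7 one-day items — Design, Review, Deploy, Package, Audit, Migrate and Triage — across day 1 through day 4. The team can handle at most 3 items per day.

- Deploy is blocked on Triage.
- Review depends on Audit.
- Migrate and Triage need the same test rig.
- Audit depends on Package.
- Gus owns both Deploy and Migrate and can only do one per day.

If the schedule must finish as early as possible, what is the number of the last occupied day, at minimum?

The precedence chain requires at least 3 distinct days.
With at most 3 per day and 7 work items, at least 3 days are needed.
3 works (last occupied day: day 3): for example Design in day 1, Package in day 1, Review in day 3, Migrate in day 3, Triage in day 1, Deploy in day 2, Audit in day 2.

day 3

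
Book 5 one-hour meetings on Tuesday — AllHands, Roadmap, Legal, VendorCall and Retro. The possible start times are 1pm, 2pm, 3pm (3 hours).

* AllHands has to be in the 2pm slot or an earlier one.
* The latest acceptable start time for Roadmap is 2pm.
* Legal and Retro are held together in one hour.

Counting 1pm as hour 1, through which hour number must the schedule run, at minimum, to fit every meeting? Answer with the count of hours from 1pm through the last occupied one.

1 hour

1 works (last occupied hour: 1pm): for example AllHands -> 1pm; Roadmap -> 1pm; Legal -> 1pm; Retro -> 1pm; VendorCall -> 1pm.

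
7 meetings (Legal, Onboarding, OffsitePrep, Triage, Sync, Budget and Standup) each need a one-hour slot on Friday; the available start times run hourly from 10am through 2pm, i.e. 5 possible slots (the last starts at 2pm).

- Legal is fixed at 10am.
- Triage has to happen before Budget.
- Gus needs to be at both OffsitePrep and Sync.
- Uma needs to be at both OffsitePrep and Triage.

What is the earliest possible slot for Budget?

11am

Precedence pushes Budget to at least 11am.
Budget at 11am is achievable: Standup=10am; Sync=10am; OffsitePrep=11am; Budget=11am; Legal=10am; Onboarding=10am; Triage=10am.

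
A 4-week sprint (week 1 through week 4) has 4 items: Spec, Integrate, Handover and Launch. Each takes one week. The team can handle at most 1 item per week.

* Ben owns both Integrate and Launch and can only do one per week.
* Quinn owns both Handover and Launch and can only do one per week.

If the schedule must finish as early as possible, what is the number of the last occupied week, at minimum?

With at most 1 per week and 4 tasks, at least 4 weeks are needed.
4 works (last occupied week: week 4): for example Spec in week 1, Launch in week 4, Handover in week 3, Integrate in week 2.

4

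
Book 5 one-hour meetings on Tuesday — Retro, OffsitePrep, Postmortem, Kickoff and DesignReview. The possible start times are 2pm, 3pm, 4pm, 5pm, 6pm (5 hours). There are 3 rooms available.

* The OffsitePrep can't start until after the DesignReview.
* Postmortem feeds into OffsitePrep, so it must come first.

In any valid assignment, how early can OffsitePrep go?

Precedence pushes OffsitePrep to at least 3pm.
OffsitePrep at 3pm is achievable: Postmortem -> 2pm, Retro -> 2pm, Kickoff -> 3pm, OffsitePrep -> 3pm, DesignReview -> 2pm.

3pm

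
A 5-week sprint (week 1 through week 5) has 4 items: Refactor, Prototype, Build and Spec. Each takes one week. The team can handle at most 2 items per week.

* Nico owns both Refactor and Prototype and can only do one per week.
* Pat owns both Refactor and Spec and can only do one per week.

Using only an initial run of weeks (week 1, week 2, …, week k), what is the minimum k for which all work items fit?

2

With at most 2 per week and 4 work items, at least 2 weeks are needed.
2 works (last occupied week: week 2): for example Refactor=week 1, Spec=week 2, Build=week 1, Prototype=week 2.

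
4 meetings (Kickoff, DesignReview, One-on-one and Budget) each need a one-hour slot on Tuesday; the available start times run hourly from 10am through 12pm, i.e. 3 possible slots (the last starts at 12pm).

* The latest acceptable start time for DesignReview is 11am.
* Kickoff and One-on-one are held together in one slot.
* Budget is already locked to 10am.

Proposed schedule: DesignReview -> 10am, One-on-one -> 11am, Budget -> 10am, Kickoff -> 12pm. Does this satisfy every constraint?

No. Kickoff and One-on-one are held together in one slot is not satisfied.

Budget is already locked to 10am — holds.
Kickoff and One-on-one are held together in one slot — violated.
The latest acceptable start time for DesignReview is 11am — holds.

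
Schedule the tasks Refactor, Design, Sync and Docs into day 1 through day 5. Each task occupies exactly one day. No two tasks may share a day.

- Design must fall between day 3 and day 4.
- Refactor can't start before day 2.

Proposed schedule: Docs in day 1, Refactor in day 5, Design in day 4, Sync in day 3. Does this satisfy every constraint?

No two tasks may share a day — holds.
Design must fall between day 3 and day 4 — holds.
Refactor can't start before day 2 — holds.

Yes, all constraints hold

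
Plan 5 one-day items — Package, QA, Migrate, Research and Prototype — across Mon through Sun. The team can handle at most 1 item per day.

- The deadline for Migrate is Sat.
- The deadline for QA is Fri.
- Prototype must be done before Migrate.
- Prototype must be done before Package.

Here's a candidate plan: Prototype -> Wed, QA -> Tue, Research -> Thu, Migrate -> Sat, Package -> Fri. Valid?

The deadline for Migrate is Sat — holds.
The deadline for QA is Fri — holds.
Prototype must be done before Migrate — holds.
The team can handle at most 1 item per day — holds.
Prototype must be done before Package — holds.

Valid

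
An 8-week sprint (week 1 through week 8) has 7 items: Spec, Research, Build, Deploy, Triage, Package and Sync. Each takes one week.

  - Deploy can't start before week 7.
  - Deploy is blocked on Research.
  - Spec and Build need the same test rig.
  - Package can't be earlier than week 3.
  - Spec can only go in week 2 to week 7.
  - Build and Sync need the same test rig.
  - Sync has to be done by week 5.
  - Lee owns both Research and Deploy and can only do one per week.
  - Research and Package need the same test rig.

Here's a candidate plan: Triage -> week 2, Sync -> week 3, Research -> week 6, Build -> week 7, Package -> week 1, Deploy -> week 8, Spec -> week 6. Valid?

Lee owns both Research and Deploy and can only do one per week — holds.
Build and Sync need the same test rig — holds.
Package can't be earlier than week 3 — violated.
Spec can only go in week 2 to week 7 — holds.
Spec and Build need the same test rig — holds.
Deploy is blocked on Research — holds.
Sync has to be done by week 5 — holds.
Deploy can't start before week 7 — holds.
Research and Package need the same test rig — holds.

No. Package can't be earlier than week 3 is not satisfied.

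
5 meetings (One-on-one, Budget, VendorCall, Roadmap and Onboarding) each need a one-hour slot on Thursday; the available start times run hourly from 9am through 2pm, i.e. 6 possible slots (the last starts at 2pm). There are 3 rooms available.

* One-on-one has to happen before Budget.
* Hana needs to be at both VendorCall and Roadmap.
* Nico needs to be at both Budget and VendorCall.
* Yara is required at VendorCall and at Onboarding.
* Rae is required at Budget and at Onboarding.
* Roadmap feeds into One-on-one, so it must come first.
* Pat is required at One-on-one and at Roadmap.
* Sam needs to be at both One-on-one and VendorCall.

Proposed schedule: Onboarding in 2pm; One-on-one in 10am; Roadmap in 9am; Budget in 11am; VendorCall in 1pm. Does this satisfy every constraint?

Yes

Sam needs to be at both One-on-one and VendorCall — holds.
Hana needs to be at both VendorCall and Roadmap — holds.
There are 3 rooms available — holds.
One-on-one has to happen before Budget — holds.
Rae is required at Budget and at Onboarding — holds.
Yara is required at VendorCall and at Onboarding — holds.
Nico needs to be at both Budget and VendorCall — holds.
Pat is required at One-on-one and at Roadmap — holds.
Roadmap feeds into One-on-one, so it must come first — holds.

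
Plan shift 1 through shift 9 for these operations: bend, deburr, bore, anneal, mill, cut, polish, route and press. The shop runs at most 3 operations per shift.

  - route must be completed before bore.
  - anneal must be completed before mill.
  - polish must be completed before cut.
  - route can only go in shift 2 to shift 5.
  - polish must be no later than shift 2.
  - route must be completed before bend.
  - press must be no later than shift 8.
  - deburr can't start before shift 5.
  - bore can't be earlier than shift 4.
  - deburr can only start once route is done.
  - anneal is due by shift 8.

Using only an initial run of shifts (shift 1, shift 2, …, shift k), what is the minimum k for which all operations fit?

5

The precedence chain requires at least 2 distinct shifts.
With at most 3 per shift and 9 operations, at least 3 shifts are needed.
deburr can't be placed before shift 5, so the schedule must run through at least shift 5.
5 works (last occupied shift: shift 5): for example deburr -> shift 5; bore -> shift 4; bend -> shift 3; route -> shift 2; anneal -> shift 1; press -> shift 1; cut -> shift 2; polish -> shift 1; mill -> shift 2.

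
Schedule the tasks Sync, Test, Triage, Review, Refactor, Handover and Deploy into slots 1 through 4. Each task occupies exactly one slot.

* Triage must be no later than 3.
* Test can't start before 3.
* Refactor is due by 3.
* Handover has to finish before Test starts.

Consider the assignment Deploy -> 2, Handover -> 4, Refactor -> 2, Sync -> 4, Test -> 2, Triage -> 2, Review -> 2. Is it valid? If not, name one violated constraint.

No — it violates: Handover has to finish before Test starts

Refactor is due by 3 — holds.
Handover has to finish before Test starts — violated.
Triage must be no later than 3 — holds.
Test can't start before 3 — violated.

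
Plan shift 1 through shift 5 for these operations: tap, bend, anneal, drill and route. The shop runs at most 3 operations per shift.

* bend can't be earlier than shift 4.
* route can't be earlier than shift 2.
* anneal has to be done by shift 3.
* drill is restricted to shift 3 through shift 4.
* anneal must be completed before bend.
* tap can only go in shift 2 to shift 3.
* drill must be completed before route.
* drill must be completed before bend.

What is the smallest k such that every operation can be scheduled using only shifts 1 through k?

The precedence chain requires at least 2 distinct shifts.
With at most 3 per shift and 5 operations, at least 2 shifts are needed.
bend can't be placed before shift 4, so the schedule must run through at least shift 4.
4 works (last occupied shift: shift 4): for example bend=shift 4, route=shift 4, drill=shift 3, anneal=shift 1, tap=shift 2.

4 shifts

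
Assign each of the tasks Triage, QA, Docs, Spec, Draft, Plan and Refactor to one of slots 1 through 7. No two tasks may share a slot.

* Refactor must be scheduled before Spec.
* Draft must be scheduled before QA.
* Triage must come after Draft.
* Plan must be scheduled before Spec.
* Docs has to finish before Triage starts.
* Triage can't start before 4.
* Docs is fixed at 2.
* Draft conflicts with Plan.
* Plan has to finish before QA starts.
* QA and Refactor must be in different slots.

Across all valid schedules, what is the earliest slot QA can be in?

4

Precedence pushes QA to at least 2.
QA at 4 is achievable: QA in 4; Refactor in 6; Draft in 1; Plan in 3; Docs in 2; Triage in 5; Spec in 7.
Nothing earlier works — the conflict and capacity constraints rule out every slot before 4.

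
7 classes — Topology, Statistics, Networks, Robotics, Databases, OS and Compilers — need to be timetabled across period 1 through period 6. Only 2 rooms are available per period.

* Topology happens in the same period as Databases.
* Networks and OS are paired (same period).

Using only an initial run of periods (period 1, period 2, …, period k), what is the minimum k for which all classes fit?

4 periods

With at most 2 per period and 7 classes, at least 4 periods are needed.
4 works (last occupied period: period 4): for example Databases -> period 1; OS -> period 3; Topology -> period 1; Networks -> period 3; Statistics -> period 2; Robotics -> period 2; Compilers -> period 4.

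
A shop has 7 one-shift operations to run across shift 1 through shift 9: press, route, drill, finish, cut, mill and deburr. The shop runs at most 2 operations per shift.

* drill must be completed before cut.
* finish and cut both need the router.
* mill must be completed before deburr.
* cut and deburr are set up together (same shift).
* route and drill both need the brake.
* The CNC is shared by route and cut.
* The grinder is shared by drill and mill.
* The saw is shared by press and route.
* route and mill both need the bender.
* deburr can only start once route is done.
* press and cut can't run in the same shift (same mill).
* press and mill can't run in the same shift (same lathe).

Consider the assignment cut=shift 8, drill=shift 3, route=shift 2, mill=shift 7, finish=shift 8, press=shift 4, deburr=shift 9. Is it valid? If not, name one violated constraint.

No. finish and cut both need the router is not satisfied.

cut and deburr are set up together (same shift) — violated.
The shop runs at most 2 operations per shift — holds.
The CNC is shared by route and cut — holds.
route and mill both need the bender — holds.
The saw is shared by press and route — holds.
press and cut can't run in the same shift (same mill) — holds.
finish and cut both need the router — violated.
mill must be completed before deburr — holds.
The grinder is shared by drill and mill — holds.
press and mill can't run in the same shift (same lathe) — holds.
route and drill both need the brake — holds.
drill must be completed before cut — holds.
deburr can only start once route is done — holds.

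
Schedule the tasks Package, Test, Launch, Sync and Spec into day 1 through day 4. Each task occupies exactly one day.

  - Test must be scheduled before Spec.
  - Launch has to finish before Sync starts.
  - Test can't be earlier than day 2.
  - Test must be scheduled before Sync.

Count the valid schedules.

Splitting on Package: it can be day 1 (13), day 2 (13), day 3 (13), day 4 (13). Listing each branch's schedules as (Test, Launch, Sync, Spec) by day number:
Package=day 1: (2,1,3,3) (2,1,3,4) (2,1,4,3) (2,1,4,4) (2,2,3,3) (2,2,3,4) (2,2,4,3) (2,2,4,4) (2,3,4,3) (2,3,4,4) (3,1,4,4) (3,2,4,4) (3,3,4,4) — 13.
Package=day 2: (2,1,3,3) (2,1,3,4) (2,1,4,3) (2,1,4,4) (2,2,3,3) (2,2,3,4) (2,2,4,3) (2,2,4,4) (2,3,4,3) (2,3,4,4) (3,1,4,4) (3,2,4,4) (3,3,4,4) — 13.
Package=day 3: (2,1,3,3) (2,1,3,4) (2,1,4,3) (2,1,4,4) (2,2,3,3) (2,2,3,4) (2,2,4,3) (2,2,4,4) (2,3,4,3) (2,3,4,4) (3,1,4,4) (3,2,4,4) (3,3,4,4) — 13.
Package=day 4: (2,1,3,3) (2,1,3,4) (2,1,4,3) (2,1,4,4) (2,2,3,3) (2,2,3,4) (2,2,4,3) (2,2,4,4) (2,3,4,3) (2,3,4,4) (3,1,4,4) (3,2,4,4) (3,3,4,4) — 13.
Summing: 13 + 13 + 13 + 13 = 52.

52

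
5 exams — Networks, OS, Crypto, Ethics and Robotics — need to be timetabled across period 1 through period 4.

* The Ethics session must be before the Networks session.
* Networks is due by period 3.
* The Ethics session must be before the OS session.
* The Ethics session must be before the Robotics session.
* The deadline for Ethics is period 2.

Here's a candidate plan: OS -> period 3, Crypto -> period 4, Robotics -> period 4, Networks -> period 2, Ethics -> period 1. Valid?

The Ethics session must be before the Networks session — holds.
The deadline for Ethics is period 2 — holds.
Networks is due by period 3 — holds.
The Ethics session must be before the OS session — holds.
The Ethics session must be before the Robotics session — holds.

Valid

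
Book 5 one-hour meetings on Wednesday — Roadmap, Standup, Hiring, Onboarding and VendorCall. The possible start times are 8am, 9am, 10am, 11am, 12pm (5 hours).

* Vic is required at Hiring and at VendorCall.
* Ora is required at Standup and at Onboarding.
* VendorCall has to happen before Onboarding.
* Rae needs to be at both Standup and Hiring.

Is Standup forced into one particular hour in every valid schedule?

No

Standup can be 8am (e.g. Standup -> 8am; Roadmap -> 8am; Onboarding -> 9am; VendorCall -> 8am; Hiring -> 9am) or 9am (e.g. Roadmap -> 8am; Hiring -> 10am; Onboarding -> 10am; VendorCall -> 8am; Standup -> 9am).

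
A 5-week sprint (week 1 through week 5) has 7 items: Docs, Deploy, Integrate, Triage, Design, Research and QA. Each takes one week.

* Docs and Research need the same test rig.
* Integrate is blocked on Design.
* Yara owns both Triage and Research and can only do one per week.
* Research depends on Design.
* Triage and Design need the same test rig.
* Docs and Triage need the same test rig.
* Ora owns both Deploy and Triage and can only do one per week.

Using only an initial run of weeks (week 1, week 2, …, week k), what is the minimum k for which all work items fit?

The precedence chain requires at least 2 distinct weeks.
Could 2 weeks be enough, i.e. nothing placed later than week 2? No: Research must come after Design (at week 1 or later) → {week 2}; Triage can't share with Research (week 2) → {week 1}; Docs can't share with Research (week 2) → {week 1}; Triage can't share with Docs (week 1) → nothing is left.
So 2 weeks is not enough.
3 works (last occupied week: week 3): for example Triage=week 3, Docs=week 1, QA=week 1, Integrate=week 2, Design=week 1, Deploy=week 1, Research=week 2.

3 weeks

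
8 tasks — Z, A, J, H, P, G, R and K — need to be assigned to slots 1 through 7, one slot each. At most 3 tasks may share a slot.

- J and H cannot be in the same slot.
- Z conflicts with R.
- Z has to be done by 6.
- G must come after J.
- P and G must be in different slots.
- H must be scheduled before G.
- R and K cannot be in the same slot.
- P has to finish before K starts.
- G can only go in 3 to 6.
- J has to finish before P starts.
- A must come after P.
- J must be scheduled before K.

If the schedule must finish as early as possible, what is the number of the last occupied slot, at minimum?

3

The precedence chain requires at least 3 distinct slots.
With at most 3 per slot and 8 tasks, at least 3 slots are needed.
3 works (last occupied slot: 3): for example R in 2, J in 1, A in 3, Z in 1, G in 3, K in 3, P in 2, H in 2.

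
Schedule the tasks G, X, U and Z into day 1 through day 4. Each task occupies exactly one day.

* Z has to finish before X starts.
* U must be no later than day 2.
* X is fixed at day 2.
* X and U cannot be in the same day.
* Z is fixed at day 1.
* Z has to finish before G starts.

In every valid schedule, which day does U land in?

day 1

U's window is day 1–day 2.
X is fixed at day 2, and U can't share a day with X.
So U must be day 1.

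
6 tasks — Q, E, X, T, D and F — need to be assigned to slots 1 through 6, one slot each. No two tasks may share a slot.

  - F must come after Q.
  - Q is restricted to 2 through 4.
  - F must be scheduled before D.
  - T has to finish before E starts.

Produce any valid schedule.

F in 3, Q in 2, D in 5, X in 6, T in 1, E in 4

Checking: T(1) before E(4); Q(2) before F(3); F(3) before D(5); Q=2 in [2,4]; max 1 per slot (cap 1).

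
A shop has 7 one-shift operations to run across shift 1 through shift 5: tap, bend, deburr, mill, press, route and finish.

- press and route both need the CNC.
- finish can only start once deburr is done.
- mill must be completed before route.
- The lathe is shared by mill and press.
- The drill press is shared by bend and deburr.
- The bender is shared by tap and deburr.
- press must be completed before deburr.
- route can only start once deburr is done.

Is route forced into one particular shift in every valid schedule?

route can be shift 3 (e.g. deburr -> shift 2; finish -> shift 3; bend -> shift 1; mill -> shift 2; press -> shift 1; route -> shift 3; tap -> shift 1) or shift 4 (e.g. route in shift 4, mill in shift 2, finish in shift 3, tap in shift 1, bend in shift 1, press in shift 1, deburr in shift 2).

No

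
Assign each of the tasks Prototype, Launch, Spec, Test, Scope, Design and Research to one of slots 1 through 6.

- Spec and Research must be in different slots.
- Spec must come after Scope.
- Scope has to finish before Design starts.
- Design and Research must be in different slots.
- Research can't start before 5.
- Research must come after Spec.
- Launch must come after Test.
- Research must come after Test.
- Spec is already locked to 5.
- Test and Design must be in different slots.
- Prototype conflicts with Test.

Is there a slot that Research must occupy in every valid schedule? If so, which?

6

Research's window is 5–6.
Spec is fixed at 5, and Research can't share a slot with Spec.
So Research must be 6.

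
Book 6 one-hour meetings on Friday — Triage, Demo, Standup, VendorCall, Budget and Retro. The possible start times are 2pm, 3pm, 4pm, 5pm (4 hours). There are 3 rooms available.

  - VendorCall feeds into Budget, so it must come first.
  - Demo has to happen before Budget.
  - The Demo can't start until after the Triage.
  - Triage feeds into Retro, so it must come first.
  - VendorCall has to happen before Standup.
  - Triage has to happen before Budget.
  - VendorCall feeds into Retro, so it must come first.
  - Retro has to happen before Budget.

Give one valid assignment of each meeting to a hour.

Demo -> 3pm; Retro -> 3pm; Triage -> 2pm; VendorCall -> 2pm; Standup -> 3pm; Budget -> 4pm

Checking: VendorCall(2pm) before Retro(3pm); Triage(2pm) before Budget(4pm); VendorCall(2pm) before Budget(4pm); Demo(3pm) before Budget(4pm); VendorCall(2pm) before Standup(3pm); Triage(2pm) before Demo(3pm); Triage(2pm) before Retro(3pm); Retro(3pm) before Budget(4pm); max 3 per hour (cap 3).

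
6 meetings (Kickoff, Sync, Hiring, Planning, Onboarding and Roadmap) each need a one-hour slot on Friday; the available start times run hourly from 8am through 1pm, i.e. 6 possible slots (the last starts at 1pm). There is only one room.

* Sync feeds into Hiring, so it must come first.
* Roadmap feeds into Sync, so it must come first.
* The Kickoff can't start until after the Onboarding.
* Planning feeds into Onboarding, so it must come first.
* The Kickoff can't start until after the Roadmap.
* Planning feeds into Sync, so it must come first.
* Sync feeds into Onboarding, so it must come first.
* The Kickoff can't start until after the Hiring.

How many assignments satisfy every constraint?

Enumerating: Hiring -> 12pm, Planning -> 8am, Onboarding -> 11am, Roadmap -> 9am, Kickoff -> 1pm, Sync -> 10am | Hiring in 12pm, Onboarding in 11am, Roadmap in 8am, Planning in 9am, Kickoff in 1pm, Sync in 10am | Sync in 10am; Onboarding in 12pm; Roadmap in 9am; Kickoff in 1pm; Planning in 8am; Hiring in 11am | Onboarding=12pm, Planning=9am, Kickoff=1pm, Sync=10am, Hiring=11am, Roadmap=8am.

4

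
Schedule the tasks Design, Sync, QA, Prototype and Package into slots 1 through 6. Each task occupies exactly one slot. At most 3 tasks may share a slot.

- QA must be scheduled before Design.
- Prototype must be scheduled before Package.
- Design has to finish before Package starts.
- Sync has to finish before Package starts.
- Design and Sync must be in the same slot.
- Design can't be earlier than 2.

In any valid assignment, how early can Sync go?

2

Sync must be in the same slot as Design, which can't be before 2, so Sync is at least 2; downstream work caps Sync at 5.
Sync at 2 is achievable: Design -> 2; Prototype -> 1; Package -> 3; Sync -> 2; QA -> 1.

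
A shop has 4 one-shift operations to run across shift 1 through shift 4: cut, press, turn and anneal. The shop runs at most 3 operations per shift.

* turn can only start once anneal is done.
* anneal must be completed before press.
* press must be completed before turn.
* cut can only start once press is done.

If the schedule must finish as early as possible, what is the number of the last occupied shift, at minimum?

The precedence chain requires at least 3 distinct shifts.
With at most 3 per shift and 4 operations, at least 2 shifts are needed.
3 works (last occupied shift: shift 3): for example cut in shift 3; anneal in shift 1; press in shift 2; turn in shift 3.

shift 3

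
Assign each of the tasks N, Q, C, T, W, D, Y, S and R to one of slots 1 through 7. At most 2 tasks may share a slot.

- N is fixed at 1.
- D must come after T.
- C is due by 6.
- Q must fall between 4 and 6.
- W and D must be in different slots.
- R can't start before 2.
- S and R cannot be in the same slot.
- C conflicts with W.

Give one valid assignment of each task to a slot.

N -> 1, Y -> 3, C -> 1, D -> 3, S -> 5, Q -> 4, W -> 4, R -> 2, T -> 2

Checking: T(2) before D(3); C(1) != W(4); S(5) != R(2); W(4) != D(3); R=2 in [2,7]; N=1 in [1,1]; C=1 in [1,6]; Q=4 in [4,6]; max 2 per slot (cap 2).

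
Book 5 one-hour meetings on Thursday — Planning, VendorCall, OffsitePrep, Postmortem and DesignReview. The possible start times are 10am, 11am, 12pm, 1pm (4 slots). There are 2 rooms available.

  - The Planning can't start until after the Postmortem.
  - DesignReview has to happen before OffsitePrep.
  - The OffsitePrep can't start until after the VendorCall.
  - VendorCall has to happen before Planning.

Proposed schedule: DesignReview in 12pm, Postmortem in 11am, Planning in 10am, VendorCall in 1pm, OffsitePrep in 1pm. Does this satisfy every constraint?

No — it violates: VendorCall has to happen before Planning

VendorCall has to happen before Planning — violated.
The Planning can't start until after the Postmortem — violated.
The OffsitePrep can't start until after the VendorCall — violated.
DesignReview has to happen before OffsitePrep — holds.
There are 2 rooms available — holds.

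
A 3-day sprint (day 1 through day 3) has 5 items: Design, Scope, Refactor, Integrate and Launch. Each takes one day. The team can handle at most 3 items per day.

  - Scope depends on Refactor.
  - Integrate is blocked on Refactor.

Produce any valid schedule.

Integrate=day 2; Design=day 1; Launch=day 1; Scope=day 2; Refactor=day 1

Checking: Refactor(day 1) before Integrate(day 2); Refactor(day 1) before Scope(day 2); max 3 per day (cap 3).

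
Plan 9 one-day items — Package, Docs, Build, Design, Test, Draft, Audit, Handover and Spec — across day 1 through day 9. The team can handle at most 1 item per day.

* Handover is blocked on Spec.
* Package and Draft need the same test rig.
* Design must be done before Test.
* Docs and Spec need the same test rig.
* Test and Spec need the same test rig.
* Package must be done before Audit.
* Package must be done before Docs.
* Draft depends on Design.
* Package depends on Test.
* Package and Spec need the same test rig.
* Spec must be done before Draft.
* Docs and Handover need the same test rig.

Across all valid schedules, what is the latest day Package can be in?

Precedence pushes Package to at least day 3; downstream work caps Package at day 8.
Package at day 7 is achievable: Package=day 7, Draft=day 4, Design=day 1, Test=day 2, Docs=day 8, Build=day 6, Audit=day 9, Handover=day 5, Spec=day 3.
Nothing later works — the conflict and capacity constraints rule out every day after day 7.

day 7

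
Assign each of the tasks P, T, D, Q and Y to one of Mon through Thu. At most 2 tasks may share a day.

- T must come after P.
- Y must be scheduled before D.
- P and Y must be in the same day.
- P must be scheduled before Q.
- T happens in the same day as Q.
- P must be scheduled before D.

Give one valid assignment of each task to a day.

P -> Mon; T -> Wed; D -> Tue; Y -> Mon; Q -> Wed

Checking: Y(Mon) before D(Tue); P(Mon) before D(Tue); P(Mon) before T(Wed); P(Mon) before Q(Wed); P = Y = Mon; T = Q = Wed; max 2 per day (cap 2).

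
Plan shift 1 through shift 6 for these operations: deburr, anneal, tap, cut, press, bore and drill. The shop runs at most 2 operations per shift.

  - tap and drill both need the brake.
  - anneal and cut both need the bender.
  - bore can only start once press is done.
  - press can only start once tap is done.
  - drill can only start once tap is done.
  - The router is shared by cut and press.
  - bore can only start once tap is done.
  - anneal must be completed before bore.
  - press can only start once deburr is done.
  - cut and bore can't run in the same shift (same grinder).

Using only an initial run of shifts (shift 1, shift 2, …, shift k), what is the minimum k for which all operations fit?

4 shifts

The precedence chain requires at least 3 distinct shifts.
With at most 2 per shift and 7 operations, at least 4 shifts are needed.
4 works (last occupied shift: shift 4): for example cut -> shift 4, tap -> shift 1, drill -> shift 3, press -> shift 2, deburr -> shift 1, anneal -> shift 2, bore -> shift 3.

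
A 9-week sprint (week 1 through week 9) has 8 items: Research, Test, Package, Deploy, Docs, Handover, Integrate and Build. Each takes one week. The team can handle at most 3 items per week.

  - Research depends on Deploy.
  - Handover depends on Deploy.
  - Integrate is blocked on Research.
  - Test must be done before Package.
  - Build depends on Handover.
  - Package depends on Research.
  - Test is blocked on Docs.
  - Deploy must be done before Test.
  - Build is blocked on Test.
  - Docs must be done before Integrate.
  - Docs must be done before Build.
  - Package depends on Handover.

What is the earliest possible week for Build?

week 3

Precedence pushes Build to at least week 3.
Build at week 3 is achievable: Docs -> week 1; Handover -> week 2; Integrate -> week 3; Research -> week 2; Deploy -> week 1; Build -> week 3; Test -> week 2; Package -> week 3.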